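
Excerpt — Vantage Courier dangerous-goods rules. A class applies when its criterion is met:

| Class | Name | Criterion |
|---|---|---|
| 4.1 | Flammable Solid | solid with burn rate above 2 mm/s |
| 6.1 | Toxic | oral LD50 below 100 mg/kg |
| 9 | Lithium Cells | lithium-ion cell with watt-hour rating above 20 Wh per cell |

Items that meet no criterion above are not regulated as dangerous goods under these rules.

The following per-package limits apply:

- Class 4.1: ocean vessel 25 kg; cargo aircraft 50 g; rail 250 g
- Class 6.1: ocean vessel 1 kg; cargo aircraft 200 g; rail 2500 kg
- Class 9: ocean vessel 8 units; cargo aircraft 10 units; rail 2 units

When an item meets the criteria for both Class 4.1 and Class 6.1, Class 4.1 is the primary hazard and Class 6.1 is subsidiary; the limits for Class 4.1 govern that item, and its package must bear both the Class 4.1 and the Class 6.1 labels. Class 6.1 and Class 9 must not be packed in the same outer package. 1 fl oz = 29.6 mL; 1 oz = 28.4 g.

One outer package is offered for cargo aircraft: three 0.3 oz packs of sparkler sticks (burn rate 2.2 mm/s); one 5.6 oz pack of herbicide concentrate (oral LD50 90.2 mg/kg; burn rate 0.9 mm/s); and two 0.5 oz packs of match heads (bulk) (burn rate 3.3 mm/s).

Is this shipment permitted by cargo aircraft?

No

Burn rate 2.2 mm/s meets the Class 4.1 criterion (Flammable Solid), so the sparkler sticks are Class 4.1.
With oral LD50 90.2 mg/kg (< 100 mg/kg), the herbicide concentrate falls in Class 6.1.
Match heads (bulk): burn rate 3.3 mm/s > 2 mm/s → Class 4.1 (Flammable Solid).
Total Class 4.1: (three 0.3 oz packs = 25.56 g) + (two 0.5 oz packs = 28.4 g) = 53.96 g.
That exceeds the Class 4.1 cargo aircraft limit of 50 g.
Class 6.1 quantity: one 5.6 oz pack = 159.04 g.
That is within the Class 6.1 cargo aircraft limit of 200 g.
The segregation rule (Class 6.1 with Class 9) does not apply to Class 4.1 with Class 6.1.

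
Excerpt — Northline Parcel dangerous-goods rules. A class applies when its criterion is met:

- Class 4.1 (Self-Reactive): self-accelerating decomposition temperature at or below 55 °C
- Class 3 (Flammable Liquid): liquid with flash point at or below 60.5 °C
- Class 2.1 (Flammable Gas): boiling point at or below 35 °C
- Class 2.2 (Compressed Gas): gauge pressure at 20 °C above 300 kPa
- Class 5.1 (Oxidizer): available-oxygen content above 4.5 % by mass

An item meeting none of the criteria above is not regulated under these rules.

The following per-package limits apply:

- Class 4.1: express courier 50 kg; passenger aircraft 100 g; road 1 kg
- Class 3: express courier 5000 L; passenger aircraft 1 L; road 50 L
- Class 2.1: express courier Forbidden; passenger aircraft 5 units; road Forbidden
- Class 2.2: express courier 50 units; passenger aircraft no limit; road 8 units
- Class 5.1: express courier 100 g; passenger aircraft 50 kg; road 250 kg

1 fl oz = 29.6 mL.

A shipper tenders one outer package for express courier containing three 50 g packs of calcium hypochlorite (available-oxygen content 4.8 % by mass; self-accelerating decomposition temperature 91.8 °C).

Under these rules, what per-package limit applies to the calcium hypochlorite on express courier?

100 g

With available-oxygen content 4.8 % by mass (> 4.5 % by mass), the calcium hypochlorite falls in Class 5.1.
The express courier limit for Class 5.1 is 100 g.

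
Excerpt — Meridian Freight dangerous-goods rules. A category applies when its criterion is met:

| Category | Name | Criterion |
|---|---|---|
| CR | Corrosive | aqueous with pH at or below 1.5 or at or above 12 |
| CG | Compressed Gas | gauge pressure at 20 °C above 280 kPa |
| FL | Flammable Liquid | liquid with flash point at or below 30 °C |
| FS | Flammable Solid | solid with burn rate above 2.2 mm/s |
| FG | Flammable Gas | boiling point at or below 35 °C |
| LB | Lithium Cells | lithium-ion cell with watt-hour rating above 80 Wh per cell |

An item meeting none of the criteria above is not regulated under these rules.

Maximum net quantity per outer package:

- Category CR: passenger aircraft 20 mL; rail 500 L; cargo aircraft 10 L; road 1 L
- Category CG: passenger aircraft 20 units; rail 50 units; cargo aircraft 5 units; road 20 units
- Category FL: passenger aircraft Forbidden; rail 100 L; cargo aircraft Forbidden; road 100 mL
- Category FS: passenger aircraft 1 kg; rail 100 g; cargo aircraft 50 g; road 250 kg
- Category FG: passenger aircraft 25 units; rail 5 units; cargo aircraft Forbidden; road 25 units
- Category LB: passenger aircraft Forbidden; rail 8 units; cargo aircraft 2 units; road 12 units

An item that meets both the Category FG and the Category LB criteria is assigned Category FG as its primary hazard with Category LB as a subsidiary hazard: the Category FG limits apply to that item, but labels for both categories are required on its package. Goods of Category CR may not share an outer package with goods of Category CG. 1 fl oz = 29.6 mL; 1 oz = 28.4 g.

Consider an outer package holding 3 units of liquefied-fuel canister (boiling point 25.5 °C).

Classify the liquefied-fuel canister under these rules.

Category FG

Boiling point 25.5 °C meets the Category FG criterion (Flammable Gas), so the liquefied-fuel canister is Category FG.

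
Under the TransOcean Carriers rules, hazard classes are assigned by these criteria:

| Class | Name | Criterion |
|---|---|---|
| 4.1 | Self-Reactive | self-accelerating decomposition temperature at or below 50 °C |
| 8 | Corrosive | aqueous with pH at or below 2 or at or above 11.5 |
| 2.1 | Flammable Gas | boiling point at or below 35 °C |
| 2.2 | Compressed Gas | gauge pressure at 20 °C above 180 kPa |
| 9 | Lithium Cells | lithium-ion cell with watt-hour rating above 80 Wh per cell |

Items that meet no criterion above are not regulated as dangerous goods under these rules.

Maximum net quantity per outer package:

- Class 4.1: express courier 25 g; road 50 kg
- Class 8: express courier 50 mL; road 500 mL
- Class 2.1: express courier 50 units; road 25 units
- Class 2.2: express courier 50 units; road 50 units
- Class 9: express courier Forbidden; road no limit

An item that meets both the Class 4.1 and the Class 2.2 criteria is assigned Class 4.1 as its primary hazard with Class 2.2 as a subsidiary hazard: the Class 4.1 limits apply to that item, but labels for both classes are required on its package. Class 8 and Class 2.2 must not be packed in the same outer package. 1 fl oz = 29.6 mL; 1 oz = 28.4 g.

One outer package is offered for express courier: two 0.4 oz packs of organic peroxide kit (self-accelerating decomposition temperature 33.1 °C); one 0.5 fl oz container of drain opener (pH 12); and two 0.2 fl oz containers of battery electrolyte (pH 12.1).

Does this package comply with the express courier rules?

Yes

Organic peroxide kit: self-accelerating decomposition temperature 33.1 °C ≤ 50 °C → Class 4.1 (Self-Reactive).
With pH 12 (≥ 11.5), the drain opener falls in Class 8.
With pH 12.1 (≥ 11.5), the battery electrolyte falls in Class 8.
Total Class 8: (one 0.5 fl oz container = 14.8 mL) + (two 0.2 fl oz containers = 11.84 mL) = 26.64 mL.
26.64 mL is within the express courier limit of 50 mL for Class 8.
Class 4.1 quantity: two 0.4 oz packs = 22.72 g.
22.72 g ≤ 25 g (express courier limit, Class 4.1) — within limit.
The segregation rule (Class 8 with Class 2.2) does not apply to Class 8 with Class 4.1.
Every hazard class is within its express courier limit and no segregation rule is violated.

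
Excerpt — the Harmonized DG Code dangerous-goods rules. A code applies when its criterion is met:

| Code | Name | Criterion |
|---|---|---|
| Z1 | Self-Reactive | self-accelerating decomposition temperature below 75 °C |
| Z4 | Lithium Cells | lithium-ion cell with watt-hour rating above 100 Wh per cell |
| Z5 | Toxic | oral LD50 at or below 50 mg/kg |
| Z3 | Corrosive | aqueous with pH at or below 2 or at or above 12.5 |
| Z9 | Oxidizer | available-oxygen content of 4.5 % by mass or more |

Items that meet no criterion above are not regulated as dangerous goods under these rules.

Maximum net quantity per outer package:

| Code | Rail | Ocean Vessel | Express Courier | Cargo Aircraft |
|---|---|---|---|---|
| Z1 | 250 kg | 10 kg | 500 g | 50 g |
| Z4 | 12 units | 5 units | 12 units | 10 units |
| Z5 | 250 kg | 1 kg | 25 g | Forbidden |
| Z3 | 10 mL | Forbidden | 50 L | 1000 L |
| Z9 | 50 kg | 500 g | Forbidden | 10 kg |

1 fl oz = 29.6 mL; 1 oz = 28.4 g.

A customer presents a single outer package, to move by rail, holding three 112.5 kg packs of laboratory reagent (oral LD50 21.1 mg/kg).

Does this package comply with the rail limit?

Laboratory reagent: oral LD50 21.1 mg/kg ≤ 50 mg/kg → Code Z5 (Toxic).
Code Z5 quantity: three 112.5 kg packs = 337.5 kg.
That exceeds the Code Z5 rail limit of 250 kg.

No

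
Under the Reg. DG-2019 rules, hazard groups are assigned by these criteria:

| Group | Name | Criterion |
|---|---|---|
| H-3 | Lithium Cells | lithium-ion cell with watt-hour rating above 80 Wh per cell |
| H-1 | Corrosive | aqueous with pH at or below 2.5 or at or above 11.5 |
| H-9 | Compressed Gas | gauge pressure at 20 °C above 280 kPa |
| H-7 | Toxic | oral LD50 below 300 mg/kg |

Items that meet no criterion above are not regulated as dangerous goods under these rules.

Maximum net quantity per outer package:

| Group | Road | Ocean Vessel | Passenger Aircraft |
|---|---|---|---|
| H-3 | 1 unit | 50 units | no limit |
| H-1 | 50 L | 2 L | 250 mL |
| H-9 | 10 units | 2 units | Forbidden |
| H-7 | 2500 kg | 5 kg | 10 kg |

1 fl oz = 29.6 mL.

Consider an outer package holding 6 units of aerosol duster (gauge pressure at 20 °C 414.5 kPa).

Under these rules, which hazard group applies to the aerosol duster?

With gauge pressure at 20 °C 414.5 kPa (> 280 kPa), the aerosol duster falls in Group H-9.

Group H-9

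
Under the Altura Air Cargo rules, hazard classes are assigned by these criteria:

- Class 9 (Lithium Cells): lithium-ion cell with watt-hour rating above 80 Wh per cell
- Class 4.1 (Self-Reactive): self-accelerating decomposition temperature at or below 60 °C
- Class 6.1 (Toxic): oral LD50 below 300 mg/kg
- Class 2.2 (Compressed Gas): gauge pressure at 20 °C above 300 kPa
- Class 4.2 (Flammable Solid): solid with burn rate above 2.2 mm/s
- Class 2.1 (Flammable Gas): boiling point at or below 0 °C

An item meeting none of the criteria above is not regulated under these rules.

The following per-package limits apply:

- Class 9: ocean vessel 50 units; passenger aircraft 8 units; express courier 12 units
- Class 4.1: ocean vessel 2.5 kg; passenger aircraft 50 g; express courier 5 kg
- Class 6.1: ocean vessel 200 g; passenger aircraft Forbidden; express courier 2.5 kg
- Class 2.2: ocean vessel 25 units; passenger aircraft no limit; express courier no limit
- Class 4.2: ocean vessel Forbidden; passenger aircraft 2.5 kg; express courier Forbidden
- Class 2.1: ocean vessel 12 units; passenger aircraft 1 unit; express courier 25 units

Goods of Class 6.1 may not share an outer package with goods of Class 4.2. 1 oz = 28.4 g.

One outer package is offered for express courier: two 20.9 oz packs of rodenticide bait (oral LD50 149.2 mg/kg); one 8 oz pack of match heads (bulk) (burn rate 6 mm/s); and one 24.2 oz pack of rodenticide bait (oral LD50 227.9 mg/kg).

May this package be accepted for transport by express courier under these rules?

No

With oral LD50 149.2 mg/kg (< 300 mg/kg), the rodenticide bait falls in Class 6.1.
The match heads (bulk) have burn rate 6 mm/s, which is > 2.2 mm/s, so they are Class 4.2 (Flammable Solid).
Rodenticide bait: oral LD50 227.9 mg/kg < 300 mg/kg → Class 6.1 (Toxic).
Class 6.1 net quantity: (two 20.9 oz packs = 1187.12 g) + (one 24.2 oz pack = 687.28 g) = 1874.4 g.
That is within the Class 6.1 express courier limit of 2.5 kg.
Class 4.2 quantity: one 8 oz pack = 227.2 g.
Class 4.2 is Forbidden by express courier.
Class 6.1 and Class 4.2 may not share an outer package.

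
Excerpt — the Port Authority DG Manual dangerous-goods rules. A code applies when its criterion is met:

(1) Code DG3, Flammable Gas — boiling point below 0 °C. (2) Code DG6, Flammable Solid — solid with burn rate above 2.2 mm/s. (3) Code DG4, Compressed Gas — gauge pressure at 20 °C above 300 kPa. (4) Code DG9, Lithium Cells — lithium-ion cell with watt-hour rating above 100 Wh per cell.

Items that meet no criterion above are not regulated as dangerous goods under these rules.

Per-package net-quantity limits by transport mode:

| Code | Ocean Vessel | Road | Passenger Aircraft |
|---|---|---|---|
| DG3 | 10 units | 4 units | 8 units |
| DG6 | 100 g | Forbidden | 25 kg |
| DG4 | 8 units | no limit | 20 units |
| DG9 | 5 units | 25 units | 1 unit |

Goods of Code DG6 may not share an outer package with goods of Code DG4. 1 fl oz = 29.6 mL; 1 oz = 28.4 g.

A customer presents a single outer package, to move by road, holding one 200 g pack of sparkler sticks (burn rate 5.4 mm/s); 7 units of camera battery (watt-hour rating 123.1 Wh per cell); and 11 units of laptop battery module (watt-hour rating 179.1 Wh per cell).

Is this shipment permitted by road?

Sparkler sticks: burn rate 5.4 mm/s > 2.2 mm/s → Code DG6 (Flammable Solid).
The camera battery has watt-hour rating 123.1 Wh per cell, which is > 100 Wh per cell, so it is Code DG9 (Lithium Cells).
The laptop battery module has watt-hour rating 179.1 Wh per cell, which is > 100 Wh per cell, so it is Code DG9 (Lithium Cells).
Code DG9 net quantity: 7 units + 11 units = 18 units.
18 units ≤ 25 units (road limit, Code DG9) — within limit.
Code DG6 quantity: 200 g.
By road, Code DG6 is Forbidden regardless of quantity.
The segregation rule (Code DG6 with Code DG4) does not apply to Code DG9 with Code DG6.

No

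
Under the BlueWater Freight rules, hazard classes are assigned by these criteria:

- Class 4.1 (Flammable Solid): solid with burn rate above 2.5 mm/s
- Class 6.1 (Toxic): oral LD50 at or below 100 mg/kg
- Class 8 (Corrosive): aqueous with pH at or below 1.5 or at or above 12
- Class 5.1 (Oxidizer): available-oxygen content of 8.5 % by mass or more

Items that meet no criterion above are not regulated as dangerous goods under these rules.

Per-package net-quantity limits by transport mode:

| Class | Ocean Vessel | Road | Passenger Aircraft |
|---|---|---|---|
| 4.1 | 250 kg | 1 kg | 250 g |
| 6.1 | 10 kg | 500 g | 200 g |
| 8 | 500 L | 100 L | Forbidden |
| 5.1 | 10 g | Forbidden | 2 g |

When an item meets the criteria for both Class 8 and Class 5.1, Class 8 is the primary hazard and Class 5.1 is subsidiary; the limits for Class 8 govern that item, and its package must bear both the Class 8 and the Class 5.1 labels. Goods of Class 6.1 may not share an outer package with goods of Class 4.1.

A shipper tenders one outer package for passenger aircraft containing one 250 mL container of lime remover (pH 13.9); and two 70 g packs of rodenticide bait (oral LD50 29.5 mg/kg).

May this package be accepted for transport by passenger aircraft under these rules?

No

Lime remover: pH 13.9 ≥ 12 → Class 8 (Corrosive).
The rodenticide bait has oral LD50 29.5 mg/kg, which is ≤ 100 mg/kg, so it is Class 6.1 (Toxic).
Class 6.1 quantity: two 70 g packs = 140 g.
140 g is within the passenger aircraft limit of 200 g for Class 6.1.
Class 8 quantity: 250 mL.
By passenger aircraft, Class 8 is Forbidden regardless of quantity.
The segregation rule (Class 6.1 with Class 4.1) does not apply to Class 6.1 with Class 8.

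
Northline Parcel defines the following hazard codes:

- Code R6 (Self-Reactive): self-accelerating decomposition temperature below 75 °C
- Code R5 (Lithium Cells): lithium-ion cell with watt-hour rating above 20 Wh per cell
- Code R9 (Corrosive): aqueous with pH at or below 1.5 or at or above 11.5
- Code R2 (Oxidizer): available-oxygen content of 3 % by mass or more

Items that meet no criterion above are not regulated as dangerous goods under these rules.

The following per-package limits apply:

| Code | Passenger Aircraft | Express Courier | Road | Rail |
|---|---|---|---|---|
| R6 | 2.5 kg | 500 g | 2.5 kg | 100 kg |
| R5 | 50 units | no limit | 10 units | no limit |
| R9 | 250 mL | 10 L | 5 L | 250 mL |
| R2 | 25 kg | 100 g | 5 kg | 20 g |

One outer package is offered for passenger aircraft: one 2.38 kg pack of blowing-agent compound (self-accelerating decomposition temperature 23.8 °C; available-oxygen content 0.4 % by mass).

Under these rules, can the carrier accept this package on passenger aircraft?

With self-accelerating decomposition temperature 23.8 °C (< 75 °C), the blowing-agent compound falls in Code R6.
Code R6 quantity: 2.38 kg.
2.38 kg is within the passenger aircraft limit of 2.5 kg for Code R6.

Yes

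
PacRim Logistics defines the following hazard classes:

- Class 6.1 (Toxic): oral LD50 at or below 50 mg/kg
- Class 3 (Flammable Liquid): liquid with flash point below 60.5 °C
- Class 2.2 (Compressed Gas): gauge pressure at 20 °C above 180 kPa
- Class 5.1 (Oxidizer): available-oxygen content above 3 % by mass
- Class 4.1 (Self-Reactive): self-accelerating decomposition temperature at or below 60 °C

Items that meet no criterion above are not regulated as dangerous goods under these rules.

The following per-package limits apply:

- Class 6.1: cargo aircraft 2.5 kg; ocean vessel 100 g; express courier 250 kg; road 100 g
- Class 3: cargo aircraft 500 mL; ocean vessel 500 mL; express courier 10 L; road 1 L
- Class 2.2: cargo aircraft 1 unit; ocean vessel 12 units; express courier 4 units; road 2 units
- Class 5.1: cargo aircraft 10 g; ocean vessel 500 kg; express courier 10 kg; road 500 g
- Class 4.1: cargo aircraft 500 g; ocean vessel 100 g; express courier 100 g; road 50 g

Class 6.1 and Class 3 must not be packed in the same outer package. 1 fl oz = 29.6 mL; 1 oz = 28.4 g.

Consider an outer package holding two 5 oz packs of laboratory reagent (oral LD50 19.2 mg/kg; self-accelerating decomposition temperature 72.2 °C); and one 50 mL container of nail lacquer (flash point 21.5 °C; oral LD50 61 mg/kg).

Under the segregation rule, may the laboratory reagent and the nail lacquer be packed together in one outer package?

Oral LD50 19.2 mg/kg meets the Class 6.1 criterion (Toxic), so the laboratory reagent is Class 6.1.
The nail lacquer has flash point 21.5 °C, which is < 60.5 °C, so it is Class 3 (Flammable Liquid).
Class 6.1 and Class 3 may not share an outer package.

No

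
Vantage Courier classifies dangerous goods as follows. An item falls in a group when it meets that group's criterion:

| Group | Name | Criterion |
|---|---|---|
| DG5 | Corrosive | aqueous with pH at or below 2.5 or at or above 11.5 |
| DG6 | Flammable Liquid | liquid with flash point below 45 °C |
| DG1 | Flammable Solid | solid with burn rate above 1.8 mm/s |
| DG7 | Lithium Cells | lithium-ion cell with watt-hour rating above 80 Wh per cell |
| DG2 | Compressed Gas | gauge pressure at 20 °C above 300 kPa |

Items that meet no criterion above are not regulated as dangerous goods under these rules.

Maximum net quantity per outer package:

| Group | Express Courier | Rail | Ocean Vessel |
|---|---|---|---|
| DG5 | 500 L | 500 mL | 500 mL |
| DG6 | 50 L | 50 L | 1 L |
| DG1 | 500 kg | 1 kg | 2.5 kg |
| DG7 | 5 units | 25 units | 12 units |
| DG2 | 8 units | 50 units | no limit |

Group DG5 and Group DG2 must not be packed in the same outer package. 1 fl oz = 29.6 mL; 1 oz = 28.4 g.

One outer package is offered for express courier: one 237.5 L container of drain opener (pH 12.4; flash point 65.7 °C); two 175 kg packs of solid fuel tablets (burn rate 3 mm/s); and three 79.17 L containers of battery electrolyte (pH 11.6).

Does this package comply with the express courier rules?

The drain opener has pH 12.4, which is ≥ 11.5, so it is Group DG5 (Corrosive).
Solid fuel tablets: burn rate 3 mm/s > 1.8 mm/s → Group DG1 (Flammable Solid).
pH 11.6 meets the Group DG5 criterion (Corrosive), so the battery electrolyte is Group DG5.
Total Group DG5: 237.5 L + (three 79.17 L containers = 237.51 L) = 475.01 L.
475.01 L is within the express courier limit of 500 L for Group DG5.
Group DG1 quantity: two 175 kg packs = 350 kg.
That is within the Group DG1 express courier limit of 500 kg.
The segregation rule (Group DG5 with Group DG2) does not apply to Group DG5 with Group DG1.
Every hazard group is within its express courier limit and no segregation rule is violated.

Yes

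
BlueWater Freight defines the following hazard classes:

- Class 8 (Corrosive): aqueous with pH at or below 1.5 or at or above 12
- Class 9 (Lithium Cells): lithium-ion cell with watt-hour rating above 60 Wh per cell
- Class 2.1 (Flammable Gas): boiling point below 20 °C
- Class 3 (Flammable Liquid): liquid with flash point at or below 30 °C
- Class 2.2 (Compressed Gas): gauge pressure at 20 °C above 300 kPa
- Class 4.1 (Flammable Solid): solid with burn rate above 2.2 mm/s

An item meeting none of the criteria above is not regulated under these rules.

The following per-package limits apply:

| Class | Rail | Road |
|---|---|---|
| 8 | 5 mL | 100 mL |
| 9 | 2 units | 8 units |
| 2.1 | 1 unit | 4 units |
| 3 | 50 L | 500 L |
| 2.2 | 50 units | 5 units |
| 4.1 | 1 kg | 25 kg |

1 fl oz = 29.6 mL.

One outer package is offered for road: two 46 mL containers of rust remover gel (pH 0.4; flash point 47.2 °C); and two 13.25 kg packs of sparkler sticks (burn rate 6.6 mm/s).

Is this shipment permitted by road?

No

The rust remover gel has pH 0.4, which is ≤ 1.5, so it is Class 8 (Corrosive).
The sparkler sticks have burn rate 6.6 mm/s, which is > 2.2 mm/s, so they are Class 4.1 (Flammable Solid).
Class 8 quantity: two 46 mL containers = 92 mL.
92 mL is within the road limit of 100 mL for Class 8.
Class 4.1 quantity: two 13.25 kg packs = 26.5 kg.
That exceeds the Class 4.1 road limit of 25 kg.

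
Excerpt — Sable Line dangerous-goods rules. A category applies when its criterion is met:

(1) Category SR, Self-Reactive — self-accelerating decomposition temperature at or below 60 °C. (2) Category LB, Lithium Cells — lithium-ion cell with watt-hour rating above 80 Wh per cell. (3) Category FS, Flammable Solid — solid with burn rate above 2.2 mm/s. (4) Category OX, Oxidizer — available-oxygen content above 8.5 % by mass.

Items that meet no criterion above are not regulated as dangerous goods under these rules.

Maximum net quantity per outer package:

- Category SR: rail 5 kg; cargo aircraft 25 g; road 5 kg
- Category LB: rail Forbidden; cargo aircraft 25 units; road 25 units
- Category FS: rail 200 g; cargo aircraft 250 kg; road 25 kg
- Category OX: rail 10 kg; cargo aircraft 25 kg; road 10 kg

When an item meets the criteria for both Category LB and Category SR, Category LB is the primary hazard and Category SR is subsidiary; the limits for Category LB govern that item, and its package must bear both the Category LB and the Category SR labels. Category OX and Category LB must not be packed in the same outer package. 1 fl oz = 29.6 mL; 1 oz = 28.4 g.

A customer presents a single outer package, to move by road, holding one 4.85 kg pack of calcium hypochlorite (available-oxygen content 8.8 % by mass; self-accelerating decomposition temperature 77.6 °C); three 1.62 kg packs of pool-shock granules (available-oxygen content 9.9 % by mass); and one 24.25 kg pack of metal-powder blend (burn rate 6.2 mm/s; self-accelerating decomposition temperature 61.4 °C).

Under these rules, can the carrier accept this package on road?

Available-oxygen content 8.8 % by mass meets the Category OX criterion (Oxidizer), so the calcium hypochlorite is Category OX.
With available-oxygen content 9.9 % by mass (> 8.5 % by mass), the pool-shock granules fall in Category OX.
Metal-powder blend: burn rate 6.2 mm/s > 2.2 mm/s → Category FS (Flammable Solid).
Category OX net quantity: 4.85 kg + (three 1.62 kg packs = 4.86 kg) = 9.71 kg.
9.71 kg is within the road limit of 10 kg for Category OX.
Category FS quantity: 24.25 kg.
That is within the Category FS road limit of 25 kg.
The segregation rule (Category OX with Category LB) does not apply to Category OX with Category FS.
Every hazard category is within its road limit and no segregation rule is violated.

Yes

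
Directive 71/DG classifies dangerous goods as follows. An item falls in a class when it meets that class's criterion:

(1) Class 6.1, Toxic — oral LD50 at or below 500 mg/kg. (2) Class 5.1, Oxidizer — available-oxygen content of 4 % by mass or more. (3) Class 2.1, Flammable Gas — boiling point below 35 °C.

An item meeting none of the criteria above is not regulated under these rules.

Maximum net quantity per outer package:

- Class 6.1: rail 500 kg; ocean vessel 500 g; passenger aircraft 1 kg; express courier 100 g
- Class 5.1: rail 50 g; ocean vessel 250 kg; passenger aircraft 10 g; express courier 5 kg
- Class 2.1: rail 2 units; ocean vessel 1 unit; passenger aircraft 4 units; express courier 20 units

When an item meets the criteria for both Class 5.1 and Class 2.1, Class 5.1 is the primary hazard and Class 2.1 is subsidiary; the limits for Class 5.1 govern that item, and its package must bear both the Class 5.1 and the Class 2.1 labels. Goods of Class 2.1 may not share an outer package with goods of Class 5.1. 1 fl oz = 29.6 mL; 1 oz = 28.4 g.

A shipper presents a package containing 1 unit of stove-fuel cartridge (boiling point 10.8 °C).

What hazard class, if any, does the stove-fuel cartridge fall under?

Class 2.1

The stove-fuel cartridge has boiling point 10.8 °C, which is < 35 °C, so it is Class 2.1 (Flammable Gas).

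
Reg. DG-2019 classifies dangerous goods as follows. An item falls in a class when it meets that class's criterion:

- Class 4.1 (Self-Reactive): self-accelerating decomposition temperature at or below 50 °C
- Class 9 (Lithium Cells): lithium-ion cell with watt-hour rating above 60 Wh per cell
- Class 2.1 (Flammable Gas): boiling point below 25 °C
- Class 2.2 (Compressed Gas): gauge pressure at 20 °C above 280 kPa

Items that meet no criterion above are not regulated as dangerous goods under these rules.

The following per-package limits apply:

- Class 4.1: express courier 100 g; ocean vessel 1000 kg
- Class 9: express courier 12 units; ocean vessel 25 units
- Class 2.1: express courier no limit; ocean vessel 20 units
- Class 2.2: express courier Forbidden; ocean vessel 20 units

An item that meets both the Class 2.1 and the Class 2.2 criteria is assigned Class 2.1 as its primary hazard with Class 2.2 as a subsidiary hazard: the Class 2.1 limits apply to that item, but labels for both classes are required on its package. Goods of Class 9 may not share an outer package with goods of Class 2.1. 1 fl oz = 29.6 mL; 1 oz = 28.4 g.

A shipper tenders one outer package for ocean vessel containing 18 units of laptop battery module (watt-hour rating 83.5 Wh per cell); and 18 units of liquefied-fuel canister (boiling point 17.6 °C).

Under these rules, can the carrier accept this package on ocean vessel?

The laptop battery module has watt-hour rating 83.5 Wh per cell, which is > 60 Wh per cell, so it is Class 9 (Lithium Cells).
Liquefied-fuel canister: boiling point 17.6 °C < 25 °C → Class 2.1 (Flammable Gas).
Class 9 quantity: 18 units.
18 units is within the ocean vessel limit of 25 units for Class 9.
Class 2.1 quantity: 18 units.
That is within the Class 2.1 ocean vessel limit of 20 units.
Class 9 and Class 2.1 may not share an outer package.

No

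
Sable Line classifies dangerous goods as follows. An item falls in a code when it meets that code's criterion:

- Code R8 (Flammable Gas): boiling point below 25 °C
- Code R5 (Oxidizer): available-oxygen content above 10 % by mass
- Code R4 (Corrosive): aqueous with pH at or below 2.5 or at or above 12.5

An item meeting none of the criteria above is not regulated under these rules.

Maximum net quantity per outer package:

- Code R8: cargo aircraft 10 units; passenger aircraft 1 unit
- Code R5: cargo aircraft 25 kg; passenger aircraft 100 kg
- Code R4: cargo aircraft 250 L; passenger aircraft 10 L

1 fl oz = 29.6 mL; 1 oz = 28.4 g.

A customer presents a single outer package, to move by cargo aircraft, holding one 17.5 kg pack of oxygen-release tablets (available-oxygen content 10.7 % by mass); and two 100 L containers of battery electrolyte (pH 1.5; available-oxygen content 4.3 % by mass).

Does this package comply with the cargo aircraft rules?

Yes

Oxygen-release tablets: available-oxygen content 10.7 % by mass > 10 % by mass → Code R5 (Oxidizer).
Battery electrolyte: pH 1.5 ≤ 2.5 → Code R4 (Corrosive).
Code R5 quantity: 17.5 kg.
17.5 kg ≤ 25 kg (cargo aircraft limit, Code R5) — within limit.
Code R4 quantity: two 100 L containers = 200 L.
That is within the Code R4 cargo aircraft limit of 250 L.
Every hazard code is within its cargo aircraft limit and no segregation rule is violated.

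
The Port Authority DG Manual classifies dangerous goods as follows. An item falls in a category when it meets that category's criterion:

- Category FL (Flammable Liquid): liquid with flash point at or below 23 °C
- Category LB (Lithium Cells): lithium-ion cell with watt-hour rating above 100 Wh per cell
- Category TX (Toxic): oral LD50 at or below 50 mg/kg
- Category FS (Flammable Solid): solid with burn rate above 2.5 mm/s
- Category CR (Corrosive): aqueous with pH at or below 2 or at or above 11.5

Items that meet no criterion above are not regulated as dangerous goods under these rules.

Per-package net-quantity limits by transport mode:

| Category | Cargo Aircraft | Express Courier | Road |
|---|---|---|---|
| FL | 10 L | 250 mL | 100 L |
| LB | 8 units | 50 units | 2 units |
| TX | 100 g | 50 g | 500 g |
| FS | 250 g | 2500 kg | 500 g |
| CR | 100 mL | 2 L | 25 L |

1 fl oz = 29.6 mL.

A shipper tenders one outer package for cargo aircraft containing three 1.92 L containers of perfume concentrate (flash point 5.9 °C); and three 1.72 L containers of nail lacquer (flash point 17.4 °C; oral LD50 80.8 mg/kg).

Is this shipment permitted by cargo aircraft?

Flash point 5.9 °C meets the Category FL criterion (Flammable Liquid), so the perfume concentrate is Category FL.
With flash point 17.4 °C (≤ 23 °C), the nail lacquer falls in Category FL.
Total Category FL: (three 1.92 L containers = 5.76 L) + (three 1.72 L containers = 5.16 L) = 10.92 L.
10.92 L exceeds the cargo aircraft limit of 10 L for Category FL.

No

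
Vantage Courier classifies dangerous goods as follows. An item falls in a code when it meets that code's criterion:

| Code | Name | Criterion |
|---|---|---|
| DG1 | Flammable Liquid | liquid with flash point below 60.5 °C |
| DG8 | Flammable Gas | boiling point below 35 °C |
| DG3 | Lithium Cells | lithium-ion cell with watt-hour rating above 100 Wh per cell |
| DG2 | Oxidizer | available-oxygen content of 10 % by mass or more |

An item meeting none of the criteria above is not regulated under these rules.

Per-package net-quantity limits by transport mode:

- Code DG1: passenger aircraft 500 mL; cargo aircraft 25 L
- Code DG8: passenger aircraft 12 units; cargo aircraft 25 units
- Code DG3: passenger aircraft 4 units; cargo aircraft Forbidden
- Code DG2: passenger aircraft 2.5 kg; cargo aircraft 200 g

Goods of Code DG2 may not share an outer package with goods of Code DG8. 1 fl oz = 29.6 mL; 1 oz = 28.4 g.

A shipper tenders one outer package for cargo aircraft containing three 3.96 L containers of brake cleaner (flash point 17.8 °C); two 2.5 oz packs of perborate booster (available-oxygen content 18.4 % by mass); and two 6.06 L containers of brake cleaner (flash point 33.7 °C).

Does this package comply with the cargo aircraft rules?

Brake cleaner: flash point 17.8 °C < 60.5 °C → Code DG1 (Flammable Liquid).
The perborate booster has available-oxygen content 18.4 % by mass, which is ≥ 10 % by mass, so it is Code DG2 (Oxidizer).
Brake cleaner: flash point 33.7 °C < 60.5 °C → Code DG1 (Flammable Liquid).
Total Code DG1: (three 3.96 L containers = 11.88 L) + (two 6.06 L containers = 12.12 L) = 24 L.
That is within the Code DG1 cargo aircraft limit of 25 L.
Code DG2 quantity: two 2.5 oz packs = 142 g.
142 g is within the cargo aircraft limit of 200 g for Code DG2.
The segregation rule (Code DG2 with Code DG8) does not apply to Code DG1 with Code DG2.
Every hazard code is within its cargo aircraft limit and no segregation rule is violated.

Yes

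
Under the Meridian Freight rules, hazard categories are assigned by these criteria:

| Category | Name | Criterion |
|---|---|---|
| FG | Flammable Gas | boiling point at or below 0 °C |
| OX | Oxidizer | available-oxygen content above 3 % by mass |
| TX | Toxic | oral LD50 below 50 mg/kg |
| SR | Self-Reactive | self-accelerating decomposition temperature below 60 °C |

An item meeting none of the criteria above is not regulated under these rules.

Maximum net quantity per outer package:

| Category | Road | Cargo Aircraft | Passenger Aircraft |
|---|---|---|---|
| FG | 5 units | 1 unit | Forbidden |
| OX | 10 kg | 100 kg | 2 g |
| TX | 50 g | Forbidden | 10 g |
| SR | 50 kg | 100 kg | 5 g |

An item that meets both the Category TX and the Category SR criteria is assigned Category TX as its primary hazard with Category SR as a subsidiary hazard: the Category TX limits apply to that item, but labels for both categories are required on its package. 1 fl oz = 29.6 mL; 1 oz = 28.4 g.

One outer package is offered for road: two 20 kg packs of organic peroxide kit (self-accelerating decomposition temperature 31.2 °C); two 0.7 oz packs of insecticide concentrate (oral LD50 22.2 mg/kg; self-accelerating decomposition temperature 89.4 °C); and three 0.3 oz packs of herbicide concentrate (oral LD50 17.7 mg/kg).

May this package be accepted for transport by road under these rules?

No

Organic peroxide kit: self-accelerating decomposition temperature 31.2 °C < 60 °C → Category SR (Self-Reactive).
Oral LD50 22.2 mg/kg meets the Category TX criterion (Toxic), so the insecticide concentrate is Category TX.
Herbicide concentrate: oral LD50 17.7 mg/kg < 50 mg/kg → Category TX (Toxic).
Category TX net quantity: (two 0.7 oz packs = 39.76 g) + (three 0.3 oz packs = 25.56 g) = 65.32 g.
65.32 g > 50 g (road limit, Category TX) — over the limit.
Category SR quantity: two 20 kg packs = 40 kg.
40 kg is within the road limit of 50 kg for Category SR.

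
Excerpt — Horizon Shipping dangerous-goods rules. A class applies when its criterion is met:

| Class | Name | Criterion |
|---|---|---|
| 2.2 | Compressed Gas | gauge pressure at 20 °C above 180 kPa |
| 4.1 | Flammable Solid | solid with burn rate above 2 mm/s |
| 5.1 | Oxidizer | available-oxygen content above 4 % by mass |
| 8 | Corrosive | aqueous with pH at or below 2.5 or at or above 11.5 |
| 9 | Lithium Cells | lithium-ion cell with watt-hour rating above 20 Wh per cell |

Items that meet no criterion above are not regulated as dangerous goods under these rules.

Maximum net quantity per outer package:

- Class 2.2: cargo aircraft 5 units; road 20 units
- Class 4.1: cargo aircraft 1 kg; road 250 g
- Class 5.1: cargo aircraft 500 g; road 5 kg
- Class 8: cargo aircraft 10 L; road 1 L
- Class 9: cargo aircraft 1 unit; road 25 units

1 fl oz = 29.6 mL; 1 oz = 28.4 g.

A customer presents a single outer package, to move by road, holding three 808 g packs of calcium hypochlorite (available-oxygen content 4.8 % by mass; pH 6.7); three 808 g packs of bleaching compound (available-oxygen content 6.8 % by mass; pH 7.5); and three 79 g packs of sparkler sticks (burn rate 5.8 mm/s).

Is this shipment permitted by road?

Yes

Calcium hypochlorite: available-oxygen content 4.8 % by mass > 4 % by mass → Class 5.1 (Oxidizer).
With available-oxygen content 6.8 % by mass (> 4 % by mass), the bleaching compound falls in Class 5.1.
With burn rate 5.8 mm/s (> 2 mm/s), the sparkler sticks fall in Class 4.1.
Class 4.1 quantity: three 79 g packs = 237 g.
237 g is within the road limit of 250 g for Class 4.1.
Total Class 5.1: (three 808 g packs = 2.424 kg) + (three 808 g packs = 2.424 kg) = 4.848 kg.
4.848 kg is within the road limit of 5 kg for Class 5.1.
Every hazard class is within its road limit and no segregation rule is violated.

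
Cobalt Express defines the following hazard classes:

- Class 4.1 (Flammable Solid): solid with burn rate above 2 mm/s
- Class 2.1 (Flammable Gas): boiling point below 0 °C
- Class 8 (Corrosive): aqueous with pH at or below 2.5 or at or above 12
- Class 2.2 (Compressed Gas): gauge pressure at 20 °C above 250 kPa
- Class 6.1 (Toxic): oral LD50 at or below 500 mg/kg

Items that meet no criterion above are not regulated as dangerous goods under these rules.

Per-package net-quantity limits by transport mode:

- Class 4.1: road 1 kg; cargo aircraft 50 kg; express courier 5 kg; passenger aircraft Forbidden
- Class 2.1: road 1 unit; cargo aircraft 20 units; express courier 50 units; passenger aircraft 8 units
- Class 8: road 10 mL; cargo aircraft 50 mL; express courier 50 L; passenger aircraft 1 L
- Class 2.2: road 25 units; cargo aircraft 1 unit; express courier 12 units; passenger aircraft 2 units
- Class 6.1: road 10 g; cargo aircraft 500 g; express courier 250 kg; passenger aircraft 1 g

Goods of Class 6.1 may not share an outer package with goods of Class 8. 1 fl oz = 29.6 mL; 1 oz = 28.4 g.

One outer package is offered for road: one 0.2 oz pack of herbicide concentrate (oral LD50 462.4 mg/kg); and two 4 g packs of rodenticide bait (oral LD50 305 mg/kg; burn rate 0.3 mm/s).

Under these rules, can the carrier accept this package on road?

The herbicide concentrate has oral LD50 462.4 mg/kg, which is ≤ 500 mg/kg, so it is Class 6.1 (Toxic).
Rodenticide bait: oral LD50 305 mg/kg ≤ 500 mg/kg → Class 6.1 (Toxic).
Class 6.1 net quantity: (one 0.2 oz pack = 5.68 g) + (two 4 g packs = 8 g) = 13.68 g.
13.68 g > 10 g (road limit, Class 6.1) — over the limit.

No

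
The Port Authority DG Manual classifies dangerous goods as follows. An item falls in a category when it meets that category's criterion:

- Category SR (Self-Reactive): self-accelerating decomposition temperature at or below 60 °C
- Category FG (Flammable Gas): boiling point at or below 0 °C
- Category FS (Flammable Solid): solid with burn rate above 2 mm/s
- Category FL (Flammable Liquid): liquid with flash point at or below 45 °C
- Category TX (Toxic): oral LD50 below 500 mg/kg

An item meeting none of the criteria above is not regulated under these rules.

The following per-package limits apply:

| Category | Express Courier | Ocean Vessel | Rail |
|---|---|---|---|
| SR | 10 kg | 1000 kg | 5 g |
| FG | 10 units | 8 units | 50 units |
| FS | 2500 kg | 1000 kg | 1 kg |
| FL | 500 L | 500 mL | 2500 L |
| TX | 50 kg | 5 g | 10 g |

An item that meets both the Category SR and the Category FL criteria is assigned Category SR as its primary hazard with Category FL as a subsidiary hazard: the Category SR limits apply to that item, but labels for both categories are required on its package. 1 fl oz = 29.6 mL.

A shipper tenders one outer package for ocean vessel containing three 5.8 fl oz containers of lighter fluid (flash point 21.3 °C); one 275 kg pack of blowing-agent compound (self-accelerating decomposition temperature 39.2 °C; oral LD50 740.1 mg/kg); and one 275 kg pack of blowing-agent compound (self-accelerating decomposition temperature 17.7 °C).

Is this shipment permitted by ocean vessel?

No

With flash point 21.3 °C (≤ 45 °C), the lighter fluid falls in Category FL.
Self-accelerating decomposition temperature 39.2 °C meets the Category SR criterion (Self-Reactive), so the blowing-agent compound is Category SR.
With self-accelerating decomposition temperature 17.7 °C (≤ 60 °C), the blowing-agent compound falls in Category SR.
Category SR net quantity: 275 kg + 275 kg = 550 kg.
550 kg ≤ 1000 kg (ocean vessel limit, Category SR) — within limit.
Category FL quantity: three 5.8 fl oz containers = 515.04 mL.
515.04 mL exceeds the ocean vessel limit of 500 mL for Category FL.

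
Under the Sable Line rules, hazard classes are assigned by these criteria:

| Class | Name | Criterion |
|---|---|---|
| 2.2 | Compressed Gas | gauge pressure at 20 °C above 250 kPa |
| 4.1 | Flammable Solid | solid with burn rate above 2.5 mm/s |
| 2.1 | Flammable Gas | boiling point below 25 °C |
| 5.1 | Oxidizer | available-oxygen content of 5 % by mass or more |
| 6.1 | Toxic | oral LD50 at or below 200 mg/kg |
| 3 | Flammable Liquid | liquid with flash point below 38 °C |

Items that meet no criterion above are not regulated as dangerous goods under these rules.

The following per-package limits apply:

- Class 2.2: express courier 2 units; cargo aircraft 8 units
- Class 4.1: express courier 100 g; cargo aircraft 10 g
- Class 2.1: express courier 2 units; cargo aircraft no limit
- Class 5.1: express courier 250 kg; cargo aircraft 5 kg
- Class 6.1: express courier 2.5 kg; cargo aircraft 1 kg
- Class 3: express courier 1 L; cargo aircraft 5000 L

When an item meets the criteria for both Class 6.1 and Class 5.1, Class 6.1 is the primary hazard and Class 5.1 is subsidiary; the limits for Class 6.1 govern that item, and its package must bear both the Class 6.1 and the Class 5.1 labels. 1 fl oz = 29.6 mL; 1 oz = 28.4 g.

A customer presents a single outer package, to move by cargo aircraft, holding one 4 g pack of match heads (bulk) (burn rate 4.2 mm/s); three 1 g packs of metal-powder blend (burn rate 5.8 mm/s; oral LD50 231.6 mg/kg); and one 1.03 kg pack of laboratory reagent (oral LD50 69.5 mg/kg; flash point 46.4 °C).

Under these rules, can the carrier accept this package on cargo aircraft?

No

With burn rate 4.2 mm/s (> 2.5 mm/s), the match heads (bulk) fall in Class 4.1.
Burn rate 5.8 mm/s meets the Class 4.1 criterion (Flammable Solid), so the metal-powder blend is Class 4.1.
With oral LD50 69.5 mg/kg (≤ 200 mg/kg), the laboratory reagent falls in Class 6.1.
Class 4.1 net quantity: 4 g + (three 1 g packs = 3 g) = 7 g.
7 g ≤ 10 g (cargo aircraft limit, Class 4.1) — within limit.
Class 6.1 quantity: 1.03 kg.
That exceeds the Class 6.1 cargo aircraft limit of 1 kg.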